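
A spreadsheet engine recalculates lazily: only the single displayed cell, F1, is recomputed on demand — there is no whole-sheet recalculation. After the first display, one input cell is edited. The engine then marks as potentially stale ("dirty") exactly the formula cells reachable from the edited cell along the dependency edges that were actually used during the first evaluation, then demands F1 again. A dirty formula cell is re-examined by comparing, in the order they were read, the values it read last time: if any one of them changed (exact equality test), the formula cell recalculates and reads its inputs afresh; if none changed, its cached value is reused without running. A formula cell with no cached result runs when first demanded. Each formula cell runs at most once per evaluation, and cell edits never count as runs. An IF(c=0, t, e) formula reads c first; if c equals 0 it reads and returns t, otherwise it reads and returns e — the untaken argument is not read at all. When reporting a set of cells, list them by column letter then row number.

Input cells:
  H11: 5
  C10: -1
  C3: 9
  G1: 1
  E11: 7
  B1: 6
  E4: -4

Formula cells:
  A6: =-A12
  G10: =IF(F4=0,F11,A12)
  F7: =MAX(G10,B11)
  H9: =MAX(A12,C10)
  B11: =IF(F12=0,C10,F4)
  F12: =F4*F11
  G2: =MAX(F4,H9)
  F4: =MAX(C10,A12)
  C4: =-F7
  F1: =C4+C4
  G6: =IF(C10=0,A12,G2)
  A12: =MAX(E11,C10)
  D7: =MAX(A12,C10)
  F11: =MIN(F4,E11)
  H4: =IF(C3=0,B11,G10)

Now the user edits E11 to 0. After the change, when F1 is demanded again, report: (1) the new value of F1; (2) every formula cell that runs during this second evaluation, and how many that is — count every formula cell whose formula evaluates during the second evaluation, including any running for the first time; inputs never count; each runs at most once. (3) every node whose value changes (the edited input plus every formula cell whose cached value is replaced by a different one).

First evaluation (everything demanded from the output):
  A12 = MAX(7, -1) = 7
  F4 = MAX(-1, 7) = 7
  F11 = MIN(7, 7) = 7
  F12 = 7 * 7 = 49
  B11 = IF(F12=0: F12=49 -> else branch F4) = 7
  G10 = IF(F4=0: F4=7 -> else branch A12) = 7
  F7 = MAX(7, 7) = 7
  C4 = -(7) = -7
  F1 = -7 + -7 = -14

Propagation after the edit:
  A12: runs — E11 7->0; result 0.
  F4: runs — A12 7->0; result 0.
  F11: runs — F4 7->0; E11 7->0; result 0.
  F12: runs — F4 7->0; F11 7->0; result 0.
  B11: runs — F12 49->0; F4 7->0; result -1.
  G10: runs — F4 7->0; A12 7->0; result 0.
  F7: runs — G10 7->0; B11 7->-1; result 0.
  C4: runs — F7 7->0; result 0.
  F1: runs — C4 -7->0; C4 -7->0; result 0.

New value of F1: 0.
Formula cells that run: A12, B11, C4, F1, F4, F7, F11, F12, G10 — 9 in total.
Values that change: A12, B11, C4, E11, F1, F4, F7, F11, F12, G10.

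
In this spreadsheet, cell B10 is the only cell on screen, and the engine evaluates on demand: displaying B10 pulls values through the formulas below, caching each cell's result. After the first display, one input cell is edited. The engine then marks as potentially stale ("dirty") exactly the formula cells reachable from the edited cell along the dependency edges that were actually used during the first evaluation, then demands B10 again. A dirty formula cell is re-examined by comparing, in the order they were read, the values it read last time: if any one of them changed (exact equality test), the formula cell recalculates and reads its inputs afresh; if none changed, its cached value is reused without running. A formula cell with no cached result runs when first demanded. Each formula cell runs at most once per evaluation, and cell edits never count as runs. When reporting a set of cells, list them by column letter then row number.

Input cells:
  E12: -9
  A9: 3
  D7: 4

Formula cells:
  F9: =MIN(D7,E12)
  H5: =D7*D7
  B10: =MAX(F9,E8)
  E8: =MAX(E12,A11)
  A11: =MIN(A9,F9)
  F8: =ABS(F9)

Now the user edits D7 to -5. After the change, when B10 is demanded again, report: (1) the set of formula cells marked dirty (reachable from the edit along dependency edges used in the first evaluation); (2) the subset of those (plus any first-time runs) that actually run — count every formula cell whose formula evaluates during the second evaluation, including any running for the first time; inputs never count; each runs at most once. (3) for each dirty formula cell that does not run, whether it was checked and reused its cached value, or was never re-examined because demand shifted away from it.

Dirty set: A11, B10, E8, F9.
Run set: F9 (1 run).
Re-examined without running (cache reused): A11, B10, E8.
The important point: F9 recomputes to an identical value, and the output ends up unchanged.

Initial pass — values computed on the first demand:
  F9 = MIN(4, -9) = -9
  A11 = MIN(3, -9) = -9
  E8 = MAX(-9, -9) = -9
  B10 = MAX(-9, -9) = -9

Second demand — change propagation:
  F9: re-runs because D7 4->-5; new result -9 (unchanged).
  A11: re-examined; everything it read last time is the same (A9 unchanged, F9 unchanged) — cache -9 kept, no run.
  E8: re-examined; everything it read last time is the same (E12 unchanged, A11 unchanged) — cache -9 kept, no run.
  B10: re-examined; everything it read last time is the same (F9 unchanged, E8 unchanged) — cache -9 kept, no run.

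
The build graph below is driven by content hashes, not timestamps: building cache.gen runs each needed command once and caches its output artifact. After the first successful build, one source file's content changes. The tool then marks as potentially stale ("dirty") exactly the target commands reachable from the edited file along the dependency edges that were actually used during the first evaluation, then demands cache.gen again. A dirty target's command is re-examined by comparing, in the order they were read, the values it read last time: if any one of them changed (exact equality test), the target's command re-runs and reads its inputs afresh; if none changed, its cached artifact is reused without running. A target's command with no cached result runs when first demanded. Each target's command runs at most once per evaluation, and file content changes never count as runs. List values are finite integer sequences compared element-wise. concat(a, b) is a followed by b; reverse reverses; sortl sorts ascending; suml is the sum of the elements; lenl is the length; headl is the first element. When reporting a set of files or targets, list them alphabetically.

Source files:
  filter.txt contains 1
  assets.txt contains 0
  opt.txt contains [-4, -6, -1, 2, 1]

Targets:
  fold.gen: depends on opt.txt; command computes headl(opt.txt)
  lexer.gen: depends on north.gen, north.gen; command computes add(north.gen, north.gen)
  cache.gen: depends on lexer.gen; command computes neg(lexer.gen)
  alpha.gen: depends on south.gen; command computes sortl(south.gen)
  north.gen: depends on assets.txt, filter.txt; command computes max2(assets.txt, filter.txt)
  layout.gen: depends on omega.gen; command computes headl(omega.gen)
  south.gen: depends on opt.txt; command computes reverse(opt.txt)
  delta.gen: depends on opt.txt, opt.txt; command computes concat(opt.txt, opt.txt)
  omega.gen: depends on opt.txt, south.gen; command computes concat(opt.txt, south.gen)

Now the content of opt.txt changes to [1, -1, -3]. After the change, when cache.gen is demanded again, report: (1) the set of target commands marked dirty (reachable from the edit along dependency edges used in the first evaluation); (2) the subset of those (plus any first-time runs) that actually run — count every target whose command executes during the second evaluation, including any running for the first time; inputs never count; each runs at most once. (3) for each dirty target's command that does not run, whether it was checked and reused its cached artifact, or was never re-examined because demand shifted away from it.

Initial pass — values computed on the first demand:
  north.gen = max2(0, 1) = 1
  lexer.gen = add(1, 1) = 2
  cache.gen = neg(2) = -2

Second demand — change propagation:
  no demanded computation ever read opt.txt, so the edit dirties nothing and nothing runs.

The important point: nothing the output needs ever reads opt.txt, so the edit is invisible to it.

Dirty set: none.
Run set: none (0 run).
All dirty target commands ended up running.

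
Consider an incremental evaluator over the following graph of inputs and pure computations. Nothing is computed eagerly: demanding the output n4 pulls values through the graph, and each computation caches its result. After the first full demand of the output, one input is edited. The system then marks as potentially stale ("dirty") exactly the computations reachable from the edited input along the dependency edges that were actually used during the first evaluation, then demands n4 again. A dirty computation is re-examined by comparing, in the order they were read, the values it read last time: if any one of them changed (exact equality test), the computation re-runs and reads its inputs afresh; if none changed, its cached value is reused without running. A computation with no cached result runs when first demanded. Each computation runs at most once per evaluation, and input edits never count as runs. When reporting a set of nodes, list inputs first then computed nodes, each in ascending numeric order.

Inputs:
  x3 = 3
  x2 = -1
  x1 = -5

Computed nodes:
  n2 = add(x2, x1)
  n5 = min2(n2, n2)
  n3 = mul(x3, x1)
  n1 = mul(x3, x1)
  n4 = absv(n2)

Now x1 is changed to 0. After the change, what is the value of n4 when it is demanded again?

Initial pass — values computed on the first demand:
  n2 = add(-1, -5) = -6
  n4 = absv(-6) = 6

Second demand — change propagation:
  n2: re-runs because x1 -5->0; new result -1.
  n4: re-runs because n2 -6->-1; new result 1.

n4 now evaluates to 1.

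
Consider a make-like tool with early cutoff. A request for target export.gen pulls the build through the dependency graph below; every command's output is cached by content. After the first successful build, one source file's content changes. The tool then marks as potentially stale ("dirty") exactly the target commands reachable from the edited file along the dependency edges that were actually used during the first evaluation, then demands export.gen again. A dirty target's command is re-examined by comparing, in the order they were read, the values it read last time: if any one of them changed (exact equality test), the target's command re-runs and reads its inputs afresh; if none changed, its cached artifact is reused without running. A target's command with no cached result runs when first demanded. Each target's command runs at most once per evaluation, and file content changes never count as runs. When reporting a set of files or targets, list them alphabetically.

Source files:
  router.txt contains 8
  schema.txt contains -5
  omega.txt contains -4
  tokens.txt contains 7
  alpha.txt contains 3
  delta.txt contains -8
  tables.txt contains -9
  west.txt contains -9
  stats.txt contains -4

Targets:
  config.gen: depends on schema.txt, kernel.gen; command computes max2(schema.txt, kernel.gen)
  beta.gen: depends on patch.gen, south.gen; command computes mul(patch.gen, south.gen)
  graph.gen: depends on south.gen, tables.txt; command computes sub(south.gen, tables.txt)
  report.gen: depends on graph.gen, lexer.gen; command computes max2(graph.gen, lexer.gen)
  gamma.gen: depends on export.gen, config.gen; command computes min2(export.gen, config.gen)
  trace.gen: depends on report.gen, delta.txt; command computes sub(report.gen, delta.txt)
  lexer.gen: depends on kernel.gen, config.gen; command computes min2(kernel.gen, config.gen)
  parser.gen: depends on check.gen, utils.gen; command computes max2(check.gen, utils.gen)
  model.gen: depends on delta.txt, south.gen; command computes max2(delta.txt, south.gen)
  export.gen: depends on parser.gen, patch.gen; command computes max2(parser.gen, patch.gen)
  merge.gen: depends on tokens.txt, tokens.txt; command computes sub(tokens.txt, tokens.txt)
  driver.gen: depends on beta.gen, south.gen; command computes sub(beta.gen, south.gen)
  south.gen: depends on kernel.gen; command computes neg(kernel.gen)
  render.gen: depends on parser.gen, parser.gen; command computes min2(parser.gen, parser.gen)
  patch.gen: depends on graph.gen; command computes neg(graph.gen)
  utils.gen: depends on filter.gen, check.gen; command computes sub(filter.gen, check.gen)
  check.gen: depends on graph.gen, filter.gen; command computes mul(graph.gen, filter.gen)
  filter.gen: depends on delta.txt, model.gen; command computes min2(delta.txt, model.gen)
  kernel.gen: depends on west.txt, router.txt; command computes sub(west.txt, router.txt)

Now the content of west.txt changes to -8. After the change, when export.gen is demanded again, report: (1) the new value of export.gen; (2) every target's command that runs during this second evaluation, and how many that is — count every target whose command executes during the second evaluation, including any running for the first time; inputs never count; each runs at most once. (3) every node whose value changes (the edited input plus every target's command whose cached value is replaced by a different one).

Demanding export.gen again yields 192.
10 target commands run: check.gen, export.gen, filter.gen, graph.gen, kernel.gen, model.gen, parser.gen, patch.gen, south.gen, utils.gen.
The nodes whose values change: check.gen, export.gen, graph.gen, kernel.gen, model.gen, parser.gen, patch.gen, south.gen, utils.gen, west.txt.

First demand of the output computes:
  kernel.gen = sub(-9, 8) = -17
  south.gen = neg(-17) = 17
  graph.gen = sub(17, -9) = 26
  model.gen = max2(-8, 17) = 17
  filter.gen = min2(-8, 17) = -8
  check.gen = mul(26, -8) = -208
  patch.gen = neg(26) = -26
  utils.gen = sub(-8, -208) = 200
  parser.gen = max2(-208, 200) = 200
  export.gen = max2(200, -26) = 200

After the edit, cleaning proceeds:
  kernel.gen: a read changed (west.txt -9->-8) — executes, giving -16.
  south.gen: a read changed (kernel.gen -17->-16) — executes, giving 16.
  graph.gen: a read changed (south.gen 17->16) — executes, giving 25.
  model.gen: a read changed (south.gen 17->16) — executes, giving 16.
  filter.gen: a read changed (model.gen 17->16) — executes, giving -8 — identical to its old value.
  check.gen: a read changed (graph.gen 26->25) — executes, giving -200.
  patch.gen: a read changed (graph.gen 26->25) — executes, giving -25.
  utils.gen: a read changed (check.gen -208->-200) — executes, giving 192.
  parser.gen: a read changed (check.gen -208->-200; utils.gen 200->192) — executes, giving 192.
  export.gen: a read changed (parser.gen 200->192; patch.gen -26->-25) — executes, giving 192.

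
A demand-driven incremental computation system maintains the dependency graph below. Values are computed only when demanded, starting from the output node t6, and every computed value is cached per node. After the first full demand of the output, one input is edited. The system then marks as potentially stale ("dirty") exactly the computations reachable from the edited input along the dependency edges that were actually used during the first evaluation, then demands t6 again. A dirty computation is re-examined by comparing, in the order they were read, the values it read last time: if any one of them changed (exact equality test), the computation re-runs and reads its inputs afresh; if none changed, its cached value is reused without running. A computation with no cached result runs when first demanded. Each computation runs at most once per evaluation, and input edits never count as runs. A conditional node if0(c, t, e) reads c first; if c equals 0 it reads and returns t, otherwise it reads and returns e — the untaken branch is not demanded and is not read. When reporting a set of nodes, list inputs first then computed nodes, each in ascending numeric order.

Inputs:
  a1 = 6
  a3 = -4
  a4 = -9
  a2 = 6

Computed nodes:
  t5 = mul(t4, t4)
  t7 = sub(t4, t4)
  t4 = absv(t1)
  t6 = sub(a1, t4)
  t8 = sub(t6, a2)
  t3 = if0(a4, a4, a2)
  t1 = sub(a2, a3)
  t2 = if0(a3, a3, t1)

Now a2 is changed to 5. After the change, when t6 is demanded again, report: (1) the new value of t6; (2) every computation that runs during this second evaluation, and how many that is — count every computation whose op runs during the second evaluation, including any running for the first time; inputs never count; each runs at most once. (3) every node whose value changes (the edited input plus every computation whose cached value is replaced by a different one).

First evaluation (everything demanded from the output):
  t1 = sub(6, -4) = 10
  t4 = absv(10) = 10
  t6 = sub(6, 10) = -4

Propagation after the edit:
  t1: runs — a2 6->5; result 9.
  t4: runs — t1 10->9; result 9.
  t6: runs — t4 10->9; result -3.

New value of t6: -3.
Computations that run: t1, t4, t6 — 3 in total.
Values that change: a2, t1, t4, t6.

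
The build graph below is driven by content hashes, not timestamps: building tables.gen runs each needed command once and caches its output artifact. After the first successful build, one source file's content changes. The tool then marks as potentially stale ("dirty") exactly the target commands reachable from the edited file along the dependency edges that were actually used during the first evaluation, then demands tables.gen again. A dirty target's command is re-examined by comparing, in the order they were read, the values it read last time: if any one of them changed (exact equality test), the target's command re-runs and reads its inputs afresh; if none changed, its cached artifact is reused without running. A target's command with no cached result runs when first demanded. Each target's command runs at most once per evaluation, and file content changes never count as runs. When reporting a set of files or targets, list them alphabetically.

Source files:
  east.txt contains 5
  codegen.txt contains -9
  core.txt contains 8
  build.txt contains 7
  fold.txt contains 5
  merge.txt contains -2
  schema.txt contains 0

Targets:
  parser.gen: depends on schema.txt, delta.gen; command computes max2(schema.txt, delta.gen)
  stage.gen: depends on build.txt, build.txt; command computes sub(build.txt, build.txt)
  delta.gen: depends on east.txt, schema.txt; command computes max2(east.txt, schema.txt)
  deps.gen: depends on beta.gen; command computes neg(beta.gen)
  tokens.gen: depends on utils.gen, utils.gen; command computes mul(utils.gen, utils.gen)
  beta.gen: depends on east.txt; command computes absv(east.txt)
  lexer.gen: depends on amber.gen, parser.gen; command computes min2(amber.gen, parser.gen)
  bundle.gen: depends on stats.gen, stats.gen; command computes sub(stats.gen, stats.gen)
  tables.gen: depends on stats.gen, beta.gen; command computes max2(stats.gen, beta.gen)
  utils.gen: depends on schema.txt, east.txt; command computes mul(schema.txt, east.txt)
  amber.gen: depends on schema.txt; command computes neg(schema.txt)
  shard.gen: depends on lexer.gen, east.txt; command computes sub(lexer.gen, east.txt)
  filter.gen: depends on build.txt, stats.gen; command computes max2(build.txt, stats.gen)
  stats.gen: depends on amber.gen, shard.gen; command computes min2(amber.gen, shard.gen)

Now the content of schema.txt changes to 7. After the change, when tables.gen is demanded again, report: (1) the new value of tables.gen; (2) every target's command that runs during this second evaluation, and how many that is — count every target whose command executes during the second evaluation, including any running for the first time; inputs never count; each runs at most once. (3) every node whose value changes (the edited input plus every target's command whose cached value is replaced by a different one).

Initial pass — values computed on the first demand:
  amber.gen = neg(0) = 0
  beta.gen = absv(5) = 5
  delta.gen = max2(5, 0) = 5
  parser.gen = max2(0, 5) = 5
  lexer.gen = min2(0, 5) = 0
  shard.gen = sub(0, 5) = -5
  stats.gen = min2(0, -5) = -5
  tables.gen = max2(-5, 5) = 5

Second demand — change propagation:
  amber.gen: re-runs because schema.txt 0->7; new result -7.
  delta.gen: re-runs because schema.txt 0->7; new result 7.
  parser.gen: re-runs because schema.txt 0->7; delta.gen 5->7; new result 7.
  lexer.gen: re-runs because amber.gen 0->-7; parser.gen 5->7; new result -7.
  shard.gen: re-runs because lexer.gen 0->-7; new result -12.
  stats.gen: re-runs because amber.gen 0->-7; shard.gen -5->-12; new result -12.
  tables.gen: re-runs because stats.gen -5->-12; new result 5 (unchanged).

tables.gen now evaluates to 5.
Run set: amber.gen, delta.gen, lexer.gen, parser.gen, shard.gen, stats.gen, tables.gen (7 run).
Changed values: amber.gen, delta.gen, lexer.gen, parser.gen, schema.txt, shard.gen, stats.gen.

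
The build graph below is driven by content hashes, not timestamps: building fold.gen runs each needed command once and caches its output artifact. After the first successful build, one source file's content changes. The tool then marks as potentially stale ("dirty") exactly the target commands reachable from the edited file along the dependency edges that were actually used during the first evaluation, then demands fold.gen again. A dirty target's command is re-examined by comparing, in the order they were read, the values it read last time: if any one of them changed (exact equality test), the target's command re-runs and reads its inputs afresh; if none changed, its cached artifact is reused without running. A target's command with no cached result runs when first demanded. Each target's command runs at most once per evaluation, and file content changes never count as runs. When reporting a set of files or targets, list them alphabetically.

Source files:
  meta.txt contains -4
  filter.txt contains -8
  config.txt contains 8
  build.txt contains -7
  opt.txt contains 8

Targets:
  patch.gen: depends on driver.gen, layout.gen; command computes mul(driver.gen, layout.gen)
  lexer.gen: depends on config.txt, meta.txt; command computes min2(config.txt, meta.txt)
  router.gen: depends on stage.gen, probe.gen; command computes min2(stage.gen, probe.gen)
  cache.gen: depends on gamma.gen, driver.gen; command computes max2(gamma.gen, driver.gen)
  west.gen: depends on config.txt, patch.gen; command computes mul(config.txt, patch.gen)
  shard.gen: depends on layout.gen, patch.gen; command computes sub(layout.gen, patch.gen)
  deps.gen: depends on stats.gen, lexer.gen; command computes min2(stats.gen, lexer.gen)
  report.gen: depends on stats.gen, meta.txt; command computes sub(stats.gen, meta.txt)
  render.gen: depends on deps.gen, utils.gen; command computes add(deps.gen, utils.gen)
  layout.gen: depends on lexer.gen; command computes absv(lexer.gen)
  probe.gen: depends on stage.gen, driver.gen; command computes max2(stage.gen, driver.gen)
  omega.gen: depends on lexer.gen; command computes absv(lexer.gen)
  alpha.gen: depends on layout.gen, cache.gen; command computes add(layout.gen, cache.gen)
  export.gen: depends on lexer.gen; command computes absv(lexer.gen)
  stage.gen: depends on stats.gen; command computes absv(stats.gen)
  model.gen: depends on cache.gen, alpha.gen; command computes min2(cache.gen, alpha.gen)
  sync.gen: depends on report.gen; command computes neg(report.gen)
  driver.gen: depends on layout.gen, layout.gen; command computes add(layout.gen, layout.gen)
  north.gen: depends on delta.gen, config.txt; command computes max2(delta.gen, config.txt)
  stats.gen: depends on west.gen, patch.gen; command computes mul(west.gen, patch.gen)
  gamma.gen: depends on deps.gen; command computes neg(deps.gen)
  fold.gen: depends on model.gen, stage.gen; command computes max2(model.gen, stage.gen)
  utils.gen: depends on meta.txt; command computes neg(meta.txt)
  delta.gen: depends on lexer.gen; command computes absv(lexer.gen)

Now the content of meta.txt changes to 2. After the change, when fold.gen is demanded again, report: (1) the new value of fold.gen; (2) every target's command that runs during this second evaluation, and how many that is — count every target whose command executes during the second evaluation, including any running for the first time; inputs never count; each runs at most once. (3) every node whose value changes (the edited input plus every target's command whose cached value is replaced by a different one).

Initial pass — values computed on the first demand:
  lexer.gen = min2(8, -4) = -4
  layout.gen = absv(-4) = 4
  driver.gen = add(4, 4) = 8
  patch.gen = mul(8, 4) = 32
  west.gen = mul(8, 32) = 256
  stats.gen = mul(256, 32) = 8192
  deps.gen = min2(8192, -4) = -4
  gamma.gen = neg(-4) = 4
  cache.gen = max2(4, 8) = 8
  alpha.gen = add(4, 8) = 12
  model.gen = min2(8, 12) = 8
  stage.gen = absv(8192) = 8192
  fold.gen = max2(8, 8192) = 8192

Second demand — change propagation:
  lexer.gen: re-runs because meta.txt -4->2; new result 2.
  layout.gen: re-runs because lexer.gen -4->2; new result 2.
  driver.gen: re-runs because layout.gen 4->2; layout.gen 4->2; new result 4.
  patch.gen: re-runs because driver.gen 8->4; layout.gen 4->2; new result 8.
  west.gen: re-runs because patch.gen 32->8; new result 64.
  stats.gen: re-runs because west.gen 256->64; patch.gen 32->8; new result 512.
  deps.gen: re-runs because stats.gen 8192->512; lexer.gen -4->2; new result 2.
  gamma.gen: re-runs because deps.gen -4->2; new result -2.
  cache.gen: re-runs because gamma.gen 4->-2; driver.gen 8->4; new result 4.
  alpha.gen: re-runs because layout.gen 4->2; cache.gen 8->4; new result 6.
  model.gen: re-runs because cache.gen 8->4; alpha.gen 12->6; new result 4.
  stage.gen: re-runs because stats.gen 8192->512; new result 512.
  fold.gen: re-runs because model.gen 8->4; stage.gen 8192->512; new result 512.

fold.gen now evaluates to 512.
Run set: alpha.gen, cache.gen, deps.gen, driver.gen, fold.gen, gamma.gen, layout.gen, lexer.gen, model.gen, patch.gen, stage.gen, stats.gen, west.gen (13 run).
Changed values: alpha.gen, cache.gen, deps.gen, driver.gen, fold.gen, gamma.gen, layout.gen, lexer.gen, meta.txt, model.gen, patch.gen, stage.gen, stats.gen, west.gen.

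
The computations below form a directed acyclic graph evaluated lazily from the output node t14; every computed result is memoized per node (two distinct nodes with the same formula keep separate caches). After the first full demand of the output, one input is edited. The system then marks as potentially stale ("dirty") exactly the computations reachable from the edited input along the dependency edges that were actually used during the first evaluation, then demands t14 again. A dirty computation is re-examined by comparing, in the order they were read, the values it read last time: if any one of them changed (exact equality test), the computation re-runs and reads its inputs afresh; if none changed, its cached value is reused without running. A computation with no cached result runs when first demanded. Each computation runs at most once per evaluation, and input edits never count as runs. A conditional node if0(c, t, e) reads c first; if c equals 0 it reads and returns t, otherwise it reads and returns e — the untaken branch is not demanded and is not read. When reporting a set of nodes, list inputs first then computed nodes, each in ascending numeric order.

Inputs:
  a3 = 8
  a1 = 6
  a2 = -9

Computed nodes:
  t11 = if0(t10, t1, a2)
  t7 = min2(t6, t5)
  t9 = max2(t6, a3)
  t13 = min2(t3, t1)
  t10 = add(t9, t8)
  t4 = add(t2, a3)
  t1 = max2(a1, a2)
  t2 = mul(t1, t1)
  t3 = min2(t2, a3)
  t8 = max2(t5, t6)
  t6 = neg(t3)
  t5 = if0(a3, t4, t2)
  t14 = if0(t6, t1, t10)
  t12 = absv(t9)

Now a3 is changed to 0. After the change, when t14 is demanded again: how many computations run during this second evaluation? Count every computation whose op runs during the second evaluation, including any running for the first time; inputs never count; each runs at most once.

First demand of the output computes:
  t1 = max2(6, -9) = 6
  t2 = mul(6, 6) = 36
  t3 = min2(36, 8) = 8
  t5 = if0(a3=8 -> else branch t2) = 36
  t6 = neg(8) = -8
  t8 = max2(36, -8) = 36
  t9 = max2(-8, 8) = 8
  t10 = add(8, 36) = 44
  t14 = if0(t6=-8 -> else branch t10) = 44

After the edit, cleaning proceeds:
  t3: a read changed (a3 8->0) — executes, giving 0.
  t5: stays stale; no demand reaches it after the flip.
  t6: a read changed (t3 8->0) — executes, giving 0.
  t8: stays stale; no demand reaches it after the flip.
  t9: stays stale; no demand reaches it after the flip.
  t10: stays stale; no demand reaches it after the flip.
  t14: a read changed (t6 -8->0) — executes, giving 6.

Note the branch switch — demand abandons t5, t8, t9, t10, which are never re-examined.

3 computations run: t3, t6, t14.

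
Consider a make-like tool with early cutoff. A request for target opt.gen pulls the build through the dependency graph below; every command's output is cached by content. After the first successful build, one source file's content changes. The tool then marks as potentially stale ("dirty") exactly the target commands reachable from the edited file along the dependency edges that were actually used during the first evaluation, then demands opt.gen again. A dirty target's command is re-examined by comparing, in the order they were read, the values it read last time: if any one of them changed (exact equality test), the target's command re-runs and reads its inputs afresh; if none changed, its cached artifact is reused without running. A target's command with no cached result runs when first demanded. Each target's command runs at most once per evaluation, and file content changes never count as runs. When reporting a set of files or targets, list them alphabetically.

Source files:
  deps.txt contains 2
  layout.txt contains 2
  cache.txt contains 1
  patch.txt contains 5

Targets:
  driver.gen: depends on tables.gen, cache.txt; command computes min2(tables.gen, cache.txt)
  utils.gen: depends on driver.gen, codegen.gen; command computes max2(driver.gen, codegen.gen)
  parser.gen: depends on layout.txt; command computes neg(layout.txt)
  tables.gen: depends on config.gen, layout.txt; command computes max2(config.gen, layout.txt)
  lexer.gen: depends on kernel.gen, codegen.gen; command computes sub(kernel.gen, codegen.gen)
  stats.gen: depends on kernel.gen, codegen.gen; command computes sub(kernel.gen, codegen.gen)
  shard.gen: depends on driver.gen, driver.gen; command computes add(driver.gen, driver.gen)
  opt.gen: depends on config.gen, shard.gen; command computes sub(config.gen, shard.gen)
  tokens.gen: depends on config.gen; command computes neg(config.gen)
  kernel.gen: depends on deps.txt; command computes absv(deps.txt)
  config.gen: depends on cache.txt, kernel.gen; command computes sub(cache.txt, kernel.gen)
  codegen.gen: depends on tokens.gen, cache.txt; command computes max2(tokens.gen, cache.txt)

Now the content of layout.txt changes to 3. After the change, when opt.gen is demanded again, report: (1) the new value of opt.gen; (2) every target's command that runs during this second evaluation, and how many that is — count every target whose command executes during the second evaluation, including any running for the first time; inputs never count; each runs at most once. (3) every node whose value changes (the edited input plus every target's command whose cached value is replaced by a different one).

Demanding opt.gen again yields -3.
2 target commands run: driver.gen, tables.gen.
The nodes whose values change: layout.txt, tables.gen.
Note the absorption at driver.gen: it re-runs yet its value is the same, leaving the output's value untouched.

First demand of the output computes:
  kernel.gen = absv(2) = 2
  config.gen = sub(1, 2) = -1
  tables.gen = max2(-1, 2) = 2
  driver.gen = min2(2, 1) = 1
  shard.gen = add(1, 1) = 2
  opt.gen = sub(-1, 2) = -3

After the edit, cleaning proceeds:
  tables.gen: a read changed (layout.txt 2->3) — executes, giving 3.
  driver.gen: a read changed (tables.gen 2->3) — executes, giving 1 — identical to its old value.
  shard.gen: dirty, but its reads are unchanged (driver.gen unchanged, driver.gen unchanged); cached 2 stands.
  opt.gen: dirty, but its reads are unchanged (config.gen unchanged, shard.gen unchanged); cached -3 stands.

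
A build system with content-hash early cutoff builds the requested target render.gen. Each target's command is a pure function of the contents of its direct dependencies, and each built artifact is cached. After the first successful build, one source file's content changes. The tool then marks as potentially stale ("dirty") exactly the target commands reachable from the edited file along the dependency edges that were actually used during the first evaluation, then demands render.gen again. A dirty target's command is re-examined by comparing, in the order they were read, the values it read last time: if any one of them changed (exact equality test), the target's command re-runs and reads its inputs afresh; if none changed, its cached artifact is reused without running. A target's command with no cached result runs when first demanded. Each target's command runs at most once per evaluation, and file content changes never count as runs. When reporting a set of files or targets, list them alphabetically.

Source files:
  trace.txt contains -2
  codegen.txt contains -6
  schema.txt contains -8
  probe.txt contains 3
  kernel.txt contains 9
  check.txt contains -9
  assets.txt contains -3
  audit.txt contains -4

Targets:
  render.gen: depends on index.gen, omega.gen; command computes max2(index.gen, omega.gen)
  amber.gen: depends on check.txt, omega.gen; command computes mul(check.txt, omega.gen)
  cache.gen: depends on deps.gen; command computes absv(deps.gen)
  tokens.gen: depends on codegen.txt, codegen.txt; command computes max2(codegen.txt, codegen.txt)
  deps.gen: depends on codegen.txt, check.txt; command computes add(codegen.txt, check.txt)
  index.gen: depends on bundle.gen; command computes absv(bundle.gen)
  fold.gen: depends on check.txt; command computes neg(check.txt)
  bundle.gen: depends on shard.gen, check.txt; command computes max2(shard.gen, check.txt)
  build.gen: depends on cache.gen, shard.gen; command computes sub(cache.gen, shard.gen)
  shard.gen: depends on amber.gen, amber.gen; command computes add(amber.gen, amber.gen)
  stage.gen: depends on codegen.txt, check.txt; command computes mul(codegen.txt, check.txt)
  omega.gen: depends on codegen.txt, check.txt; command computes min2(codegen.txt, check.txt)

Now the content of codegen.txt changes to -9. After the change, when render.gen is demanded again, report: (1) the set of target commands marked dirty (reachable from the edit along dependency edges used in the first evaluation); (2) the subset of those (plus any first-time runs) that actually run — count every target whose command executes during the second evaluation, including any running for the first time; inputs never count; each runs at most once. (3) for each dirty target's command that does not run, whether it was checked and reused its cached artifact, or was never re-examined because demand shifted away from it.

Marked dirty: amber.gen, bundle.gen, index.gen, omega.gen, render.gen, shard.gen.
Target commands that run: omega.gen — 1 in total.
Checked but reused from cache: amber.gen, bundle.gen, index.gen, render.gen, shard.gen.
Key observation: the change is absorbed at omega.gen — it re-runs but produces the same value, and the output's value is unchanged.

First evaluation (everything demanded from the output):
  omega.gen = min2(-6, -9) = -9
  amber.gen = mul(-9, -9) = 81
  shard.gen = add(81, 81) = 162
  bundle.gen = max2(162, -9) = 162
  index.gen = absv(162) = 162
  render.gen = max2(162, -9) = 162

Propagation after the edit:
  omega.gen: runs — codegen.txt -6->-9; result -9 (same value as before).
  amber.gen: checked — values it read are unchanged (check.txt unchanged, omega.gen unchanged); reused cached 81 without running.
  shard.gen: checked — values it read are unchanged (amber.gen unchanged, amber.gen unchanged); reused cached 162 without running.
  bundle.gen: checked — values it read are unchanged (shard.gen unchanged, check.txt unchanged); reused cached 162 without running.
  index.gen: checked — values it read are unchanged (bundle.gen unchanged); reused cached 162 without running.
  render.gen: checked — values it read are unchanged (index.gen unchanged, omega.gen unchanged); reused cached 162 without running.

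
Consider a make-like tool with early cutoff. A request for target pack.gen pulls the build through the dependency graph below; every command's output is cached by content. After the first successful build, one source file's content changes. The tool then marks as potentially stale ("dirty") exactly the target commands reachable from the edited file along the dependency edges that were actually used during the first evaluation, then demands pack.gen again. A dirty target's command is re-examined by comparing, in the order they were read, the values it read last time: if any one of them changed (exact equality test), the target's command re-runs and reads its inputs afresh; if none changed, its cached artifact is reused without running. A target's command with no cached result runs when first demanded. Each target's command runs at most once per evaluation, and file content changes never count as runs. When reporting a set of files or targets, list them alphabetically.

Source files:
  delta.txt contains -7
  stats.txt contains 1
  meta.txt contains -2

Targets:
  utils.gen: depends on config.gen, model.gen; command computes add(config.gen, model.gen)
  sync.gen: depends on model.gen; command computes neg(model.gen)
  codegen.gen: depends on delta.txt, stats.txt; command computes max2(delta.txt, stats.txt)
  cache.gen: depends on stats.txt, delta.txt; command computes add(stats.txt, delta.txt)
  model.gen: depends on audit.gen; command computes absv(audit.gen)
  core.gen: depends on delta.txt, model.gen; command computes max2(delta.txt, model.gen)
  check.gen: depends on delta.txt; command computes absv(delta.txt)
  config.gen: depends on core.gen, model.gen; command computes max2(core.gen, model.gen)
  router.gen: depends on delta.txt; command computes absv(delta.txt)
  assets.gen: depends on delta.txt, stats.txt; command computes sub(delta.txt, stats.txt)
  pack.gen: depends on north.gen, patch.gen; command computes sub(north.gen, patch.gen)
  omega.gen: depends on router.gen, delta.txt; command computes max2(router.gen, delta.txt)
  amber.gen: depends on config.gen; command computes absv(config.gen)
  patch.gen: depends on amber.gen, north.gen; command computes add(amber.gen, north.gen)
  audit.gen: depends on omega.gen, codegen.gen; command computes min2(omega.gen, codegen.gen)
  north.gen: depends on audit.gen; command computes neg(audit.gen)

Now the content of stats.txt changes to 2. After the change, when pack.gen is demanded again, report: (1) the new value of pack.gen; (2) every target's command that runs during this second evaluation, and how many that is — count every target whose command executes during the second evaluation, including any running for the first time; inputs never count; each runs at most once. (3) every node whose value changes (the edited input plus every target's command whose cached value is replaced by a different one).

First demand of the output computes:
  codegen.gen = max2(-7, 1) = 1
  router.gen = absv(-7) = 7
  omega.gen = max2(7, -7) = 7
  audit.gen = min2(7, 1) = 1
  model.gen = absv(1) = 1
  core.gen = max2(-7, 1) = 1
  config.gen = max2(1, 1) = 1
  amber.gen = absv(1) = 1
  north.gen = neg(1) = -1
  patch.gen = add(1, -1) = 0
  pack.gen = sub(-1, 0) = -1

After the edit, cleaning proceeds:
  codegen.gen: a read changed (stats.txt 1->2) — executes, giving 2.
  audit.gen: a read changed (codegen.gen 1->2) — executes, giving 2.
  model.gen: a read changed (audit.gen 1->2) — executes, giving 2.
  core.gen: a read changed (model.gen 1->2) — executes, giving 2.
  config.gen: a read changed (core.gen 1->2; model.gen 1->2) — executes, giving 2.
  amber.gen: a read changed (config.gen 1->2) — executes, giving 2.
  north.gen: a read changed (audit.gen 1->2) — executes, giving -2.
  patch.gen: a read changed (amber.gen 1->2; north.gen -1->-2) — executes, giving 0 — identical to its old value.
  pack.gen: a read changed (north.gen -1->-2) — executes, giving -2.

Demanding pack.gen again yields -2.
9 target commands run: amber.gen, audit.gen, codegen.gen, config.gen, core.gen, model.gen, north.gen, pack.gen, patch.gen.
The nodes whose values change: amber.gen, audit.gen, codegen.gen, config.gen, core.gen, model.gen, north.gen, pack.gen, stats.txt.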